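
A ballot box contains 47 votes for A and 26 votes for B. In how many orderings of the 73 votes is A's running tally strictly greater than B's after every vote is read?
Strict-lead orderings = 12329021162131908192

Total orderings of the 73 votes with 47 for A: C(73, 47) = 42858025944553776096. By the Bertrand ballot formula (Cycle Lemma / reflection principle), the number of orderings in which A is strictly ahead of B throughout is (p − q)/(p + q) · C(p + q, p) = (47 − 26)/(47 + 26) · 42858025944553776096 = 12329021162131908192.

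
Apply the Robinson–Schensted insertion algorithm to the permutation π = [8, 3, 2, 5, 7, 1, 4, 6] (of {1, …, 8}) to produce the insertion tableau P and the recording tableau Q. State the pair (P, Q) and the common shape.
P = [1, 4, 6] / [2, 5, 7] / [3] / [8];  Q = [1, 4, 5] / [2, 7, 8] / [3] / [6];  common shape = (3, 3, 1, 1)

Row-insert the values π_1, π_2, … into P one at a time, bumping the leftmost entry strictly greater than the inserted value down to the next row. The recording tableau Q records, in position (i, j), the step at which that cell was added to P.
  Insert 8 (step 1): P = [8];  Q = [1]
  Insert 3 (step 2): P = [3] / [8];  Q = [1] / [2]
  Insert 2 (step 3): P = [2] / [3] / [8];  Q = [1] / [2] / [3]
  Insert 5 (step 4): P = [2, 5] / [3] / [8];  Q = [1, 4] / [2] / [3]
  Insert 7 (step 5): P = [2, 5, 7] / [3] / [8];  Q = [1, 4, 5] / [2] / [3]
  Insert 1 (step 6): P = [1, 5, 7] / [2] / [3] / [8];  Q = [1, 4, 5] / [2] / [3] / [6]
  Insert 4 (step 7): P = [1, 4, 7] / [2, 5] / [3] / [8];  Q = [1, 4, 5] / [2, 7] / [3] / [6]
  Insert 6 (step 8): P = [1, 4, 6] / [2, 5, 7] / [3] / [8];  Q = [1, 4, 5] / [2, 7, 8] / [3] / [6]
Final shape: (3, 3, 1, 1).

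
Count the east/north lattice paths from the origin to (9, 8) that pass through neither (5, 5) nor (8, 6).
Number of paths = 9505

Inclusion–exclusion. Total paths: C(17, 9) = 24310. Through P₁: C(10, 5)·C(7, 4) = 8820. Through P₂: C(14, 8)·C(3, 1) = 9009. Since P₁ is strictly southwest of P₂, a monotone path through both must visit P₁ then P₂; paths through both = C(10, 5)·C(4, 3)·C(3, 1) = 3024. Avoid both = 24310 − 8820 − 9009 + 3024 = 9505.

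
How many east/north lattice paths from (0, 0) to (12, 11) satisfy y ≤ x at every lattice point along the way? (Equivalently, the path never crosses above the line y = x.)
Number of paths = 208012

By the reflection principle (André's argument), the number of monotone paths to (12, 11) with n ≤ m that never go above y = x is C(23, 12) − C(23, 13) = 1352078 − 1144066 = 208012.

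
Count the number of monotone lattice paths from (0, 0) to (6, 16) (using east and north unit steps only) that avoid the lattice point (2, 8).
Number of paths = 52338

Total paths from (0, 0) to (6, 16): C(22, 6) = 74613. Paths through (2, 8): (paths (0, 0) → (2, 8)) × (paths (2, 8) → (6, 16)) = C(10, 2) · C(12, 4) = 45 · 495 = 22275. Avoidance count = 74613 − 22275 = 52338.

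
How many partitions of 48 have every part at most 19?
p(48, parts ≤ 19) = 128886

Use the recurrence p(n, m) = p(n, m−1) + p(n−m, m): either the largest part is < m (count p(n, m−1)) or the largest part is exactly m (remove one copy of m, count p(n−m, m)). With p(0, ·) = 1 this gives p(48, parts ≤ 19) = 128886. (By conjugating Young diagrams, this also counts partitions of 48 into at most 19 parts.)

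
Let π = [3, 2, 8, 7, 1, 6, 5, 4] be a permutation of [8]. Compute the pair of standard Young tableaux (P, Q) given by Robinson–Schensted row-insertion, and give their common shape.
P = [1, 4] / [2, 5] / [3, 6] / [7] / [8];  Q = [1, 3] / [2, 4] / [5, 6] / [7] / [8];  common shape = (2, 2, 2, 1, 1)

Row-insert the values π_1, π_2, … into P one at a time, bumping the leftmost entry strictly greater than the inserted value down to the next row. The recording tableau Q records, in position (i, j), the step at which that cell was added to P.
  Insert 3 (step 1): P = [3];  Q = [1]
  Insert 2 (step 2): P = [2] / [3];  Q = [1] / [2]
  Insert 8 (step 3): P = [2, 8] / [3];  Q = [1, 3] / [2]
  Insert 7 (step 4): P = [2, 7] / [3, 8];  Q = [1, 3] / [2, 4]
  Insert 1 (step 5): P = [1, 7] / [2, 8] / [3];  Q = [1, 3] / [2, 4] / [5]
  Insert 6 (step 6): P = [1, 6] / [2, 7] / [3, 8];  Q = [1, 3] / [2, 4] / [5, 6]
  Insert 5 (step 7): P = [1, 5] / [2, 6] / [3, 7] / [8];  Q = [1, 3] / [2, 4] / [5, 6] / [7]
  Insert 4 (step 8): P = [1, 4] / [2, 5] / [3, 6] / [7] / [8];  Q = [1, 3] / [2, 4] / [5, 6] / [7] / [8]
Final shape: (2, 2, 2, 1, 1).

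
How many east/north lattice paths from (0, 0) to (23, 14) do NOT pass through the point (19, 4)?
Number of paths = 6098222945

Total paths from (0, 0) to (23, 14): C(37, 23) = 6107086800. Paths through (19, 4): (paths (0, 0) → (19, 4)) × (paths (19, 4) → (23, 14)) = C(23, 19) · C(14, 4) = 8855 · 1001 = 8863855. Avoidance count = 6107086800 − 8863855 = 6098222945.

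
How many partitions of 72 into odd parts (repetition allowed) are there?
p_odd(72) = 36352

Enumerate partitions using only odd parts via the recurrence o(n, m) = o(n, m−2) + o(n−m, m) over odd m, starting from the largest odd part ≤ n. This gives p_odd(72) = 36352. (Euler's theorem: equals the count of distinct-part partitions.)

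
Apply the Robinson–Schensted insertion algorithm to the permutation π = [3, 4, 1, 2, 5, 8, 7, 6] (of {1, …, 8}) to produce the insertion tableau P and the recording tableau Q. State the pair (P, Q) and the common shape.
P = [1, 2, 5, 6] / [3, 4, 7] / [8];  Q = [1, 2, 5, 6] / [3, 4, 7] / [8];  common shape = (4, 3, 1)

Row-insert the values π_1, π_2, … into P one at a time, bumping the leftmost entry strictly greater than the inserted value down to the next row. The recording tableau Q records, in position (i, j), the step at which that cell was added to P.
  Insert 3 (step 1): P = [3];  Q = [1]
  Insert 4 (step 2): P = [3, 4];  Q = [1, 2]
  Insert 1 (step 3): P = [1, 4] / [3];  Q = [1, 2] / [3]
  Insert 2 (step 4): P = [1, 2] / [3, 4];  Q = [1, 2] / [3, 4]
  Insert 5 (step 5): P = [1, 2, 5] / [3, 4];  Q = [1, 2, 5] / [3, 4]
  Insert 8 (step 6): P = [1, 2, 5, 8] / [3, 4];  Q = [1, 2, 5, 6] / [3, 4]
  Insert 7 (step 7): P = [1, 2, 5, 7] / [3, 4, 8];  Q = [1, 2, 5, 6] / [3, 4, 7]
  Insert 6 (step 8): P = [1, 2, 5, 6] / [3, 4, 7] / [8];  Q = [1, 2, 5, 6] / [3, 4, 7] / [8]
Final shape: (4, 3, 1).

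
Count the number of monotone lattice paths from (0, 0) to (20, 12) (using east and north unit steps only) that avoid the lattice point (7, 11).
Number of paths = 225347304

Total paths from (0, 0) to (20, 12): C(32, 20) = 225792840. Paths through (7, 11): (paths (0, 0) → (7, 11)) × (paths (7, 11) → (20, 12)) = C(18, 7) · C(14, 13) = 31824 · 14 = 445536. Avoidance count = 225792840 − 445536 = 225347304.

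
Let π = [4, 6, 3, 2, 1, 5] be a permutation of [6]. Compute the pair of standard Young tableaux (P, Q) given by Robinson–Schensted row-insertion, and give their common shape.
P = [1, 5] / [2, 6] / [3] / [4];  Q = [1, 2] / [3, 6] / [4] / [5];  common shape = (2, 2, 1, 1)

Row-insert the values π_1, π_2, … into P one at a time, bumping the leftmost entry strictly greater than the inserted value down to the next row. The recording tableau Q records, in position (i, j), the step at which that cell was added to P.
  Insert 4 (step 1): P = [4];  Q = [1]
  Insert 6 (step 2): P = [4, 6];  Q = [1, 2]
  Insert 3 (step 3): P = [3, 6] / [4];  Q = [1, 2] / [3]
  Insert 2 (step 4): P = [2, 6] / [3] / [4];  Q = [1, 2] / [3] / [4]
  Insert 1 (step 5): P = [1, 6] / [2] / [3] / [4];  Q = [1, 2] / [3] / [4] / [5]
  Insert 5 (step 6): P = [1, 5] / [2, 6] / [3] / [4];  Q = [1, 2] / [3, 6] / [4] / [5]
Final shape: (2, 2, 1, 1).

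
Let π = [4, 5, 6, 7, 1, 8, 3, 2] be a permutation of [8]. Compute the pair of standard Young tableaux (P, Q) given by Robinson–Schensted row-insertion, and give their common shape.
P = [1, 2, 6, 7, 8] / [3, 5] / [4];  Q = [1, 2, 3, 4, 6] / [5, 7] / [8];  common shape = (5, 2, 1)

Row-insert the values π_1, π_2, … into P one at a time, bumping the leftmost entry strictly greater than the inserted value down to the next row. The recording tableau Q records, in position (i, j), the step at which that cell was added to P.
  Insert 4 (step 1): P = [4];  Q = [1]
  Insert 5 (step 2): P = [4, 5];  Q = [1, 2]
  Insert 6 (step 3): P = [4, 5, 6];  Q = [1, 2, 3]
  Insert 7 (step 4): P = [4, 5, 6, 7];  Q = [1, 2, 3, 4]
  Insert 1 (step 5): P = [1, 5, 6, 7] / [4];  Q = [1, 2, 3, 4] / [5]
  Insert 8 (step 6): P = [1, 5, 6, 7, 8] / [4];  Q = [1, 2, 3, 4, 6] / [5]
  Insert 3 (step 7): P = [1, 3, 6, 7, 8] / [4, 5];  Q = [1, 2, 3, 4, 6] / [5, 7]
  Insert 2 (step 8): P = [1, 2, 6, 7, 8] / [3, 5] / [4];  Q = [1, 2, 3, 4, 6] / [5, 7] / [8]
Final shape: (5, 2, 1).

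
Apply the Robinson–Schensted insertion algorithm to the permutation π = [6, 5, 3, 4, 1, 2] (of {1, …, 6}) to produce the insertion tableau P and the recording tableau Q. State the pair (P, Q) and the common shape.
P = [1, 2] / [3, 4] / [5] / [6];  Q = [1, 4] / [2, 6] / [3] / [5];  common shape = (2, 2, 1, 1)

Row-insert the values π_1, π_2, … into P one at a time, bumping the leftmost entry strictly greater than the inserted value down to the next row. The recording tableau Q records, in position (i, j), the step at which that cell was added to P.
  Insert 6 (step 1): P = [6];  Q = [1]
  Insert 5 (step 2): P = [5] / [6];  Q = [1] / [2]
  Insert 3 (step 3): P = [3] / [5] / [6];  Q = [1] / [2] / [3]
  Insert 4 (step 4): P = [3, 4] / [5] / [6];  Q = [1, 4] / [2] / [3]
  Insert 1 (step 5): P = [1, 4] / [3] / [5] / [6];  Q = [1, 4] / [2] / [3] / [5]
  Insert 2 (step 6): P = [1, 2] / [3, 4] / [5] / [6];  Q = [1, 4] / [2, 6] / [3] / [5]
Final shape: (2, 2, 1, 1).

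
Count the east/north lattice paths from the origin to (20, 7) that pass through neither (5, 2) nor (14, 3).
Number of paths = 463746

Inclusion–exclusion. Total paths: C(27, 20) = 888030. Through P₁: C(7, 5)·C(20, 15) = 325584. Through P₂: C(17, 14)·C(10, 6) = 142800. Since P₁ is strictly southwest of P₂, a monotone path through both must visit P₁ then P₂; paths through both = C(7, 5)·C(10, 9)·C(10, 6) = 44100. Avoid both = 888030 − 325584 − 142800 + 44100 = 463746.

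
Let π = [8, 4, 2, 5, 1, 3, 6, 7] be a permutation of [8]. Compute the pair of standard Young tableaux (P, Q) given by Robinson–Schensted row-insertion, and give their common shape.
P = [1, 3, 6, 7] / [2, 5] / [4] / [8];  Q = [1, 4, 7, 8] / [2, 6] / [3] / [5];  common shape = (4, 2, 1, 1)

Row-insert the values π_1, π_2, … into P one at a time, bumping the leftmost entry strictly greater than the inserted value down to the next row. The recording tableau Q records, in position (i, j), the step at which that cell was added to P.
  Insert 8 (step 1): P = [8];  Q = [1]
  Insert 4 (step 2): P = [4] / [8];  Q = [1] / [2]
  Insert 2 (step 3): P = [2] / [4] / [8];  Q = [1] / [2] / [3]
  Insert 5 (step 4): P = [2, 5] / [4] / [8];  Q = [1, 4] / [2] / [3]
  Insert 1 (step 5): P = [1, 5] / [2] / [4] / [8];  Q = [1, 4] / [2] / [3] / [5]
  Insert 3 (step 6): P = [1, 3] / [2, 5] / [4] / [8];  Q = [1, 4] / [2, 6] / [3] / [5]
  Insert 6 (step 7): P = [1, 3, 6] / [2, 5] / [4] / [8];  Q = [1, 4, 7] / [2, 6] / [3] / [5]
  Insert 7 (step 8): P = [1, 3, 6, 7] / [2, 5] / [4] / [8];  Q = [1, 4, 7, 8] / [2, 6] / [3] / [5]
Final shape: (4, 2, 1, 1).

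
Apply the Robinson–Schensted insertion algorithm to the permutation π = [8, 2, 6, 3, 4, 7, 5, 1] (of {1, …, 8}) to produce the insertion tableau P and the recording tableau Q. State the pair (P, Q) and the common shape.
P = [1, 3, 4, 5] / [2, 7] / [6] / [8];  Q = [1, 3, 5, 6] / [2, 7] / [4] / [8];  common shape = (4, 2, 1, 1)

Row-insert the values π_1, π_2, … into P one at a time, bumping the leftmost entry strictly greater than the inserted value down to the next row. The recording tableau Q records, in position (i, j), the step at which that cell was added to P.
  Insert 8 (step 1): P = [8];  Q = [1]
  Insert 2 (step 2): P = [2] / [8];  Q = [1] / [2]
  Insert 6 (step 3): P = [2, 6] / [8];  Q = [1, 3] / [2]
  Insert 3 (step 4): P = [2, 3] / [6] / [8];  Q = [1, 3] / [2] / [4]
  Insert 4 (step 5): P = [2, 3, 4] / [6] / [8];  Q = [1, 3, 5] / [2] / [4]
  Insert 7 (step 6): P = [2, 3, 4, 7] / [6] / [8];  Q = [1, 3, 5, 6] / [2] / [4]
  Insert 5 (step 7): P = [2, 3, 4, 5] / [6, 7] / [8];  Q = [1, 3, 5, 6] / [2, 7] / [4]
  Insert 1 (step 8): P = [1, 3, 4, 5] / [2, 7] / [6] / [8];  Q = [1, 3, 5, 6] / [2, 7] / [4] / [8]
Final shape: (4, 2, 1, 1).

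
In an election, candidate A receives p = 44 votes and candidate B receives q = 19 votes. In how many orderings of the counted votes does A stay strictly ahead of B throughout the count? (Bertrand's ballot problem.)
Strict-lead orderings = 2433001709158125

Total orderings of the 63 votes with 44 for A: C(63, 44) = 6131164307078475. By the Bertrand ballot formula (Cycle Lemma / reflection principle), the number of orderings in which A is strictly ahead of B throughout is (p − q)/(p + q) · C(p + q, p) = (44 − 19)/(44 + 19) · 6131164307078475 = 2433001709158125.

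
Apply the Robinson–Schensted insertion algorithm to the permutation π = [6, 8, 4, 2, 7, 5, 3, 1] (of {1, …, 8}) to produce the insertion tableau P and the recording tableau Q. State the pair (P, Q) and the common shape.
P = [1, 3] / [2, 5] / [4, 7] / [6] / [8];  Q = [1, 2] / [3, 5] / [4, 6] / [7] / [8];  common shape = (2, 2, 2, 1, 1)

Row-insert the values π_1, π_2, … into P one at a time, bumping the leftmost entry strictly greater than the inserted value down to the next row. The recording tableau Q records, in position (i, j), the step at which that cell was added to P.
  Insert 6 (step 1): P = [6];  Q = [1]
  Insert 8 (step 2): P = [6, 8];  Q = [1, 2]
  Insert 4 (step 3): P = [4, 8] / [6];  Q = [1, 2] / [3]
  Insert 2 (step 4): P = [2, 8] / [4] / [6];  Q = [1, 2] / [3] / [4]
  Insert 7 (step 5): P = [2, 7] / [4, 8] / [6];  Q = [1, 2] / [3, 5] / [4]
  Insert 5 (step 6): P = [2, 5] / [4, 7] / [6, 8];  Q = [1, 2] / [3, 5] / [4, 6]
  Insert 3 (step 7): P = [2, 3] / [4, 5] / [6, 7] / [8];  Q = [1, 2] / [3, 5] / [4, 6] / [7]
  Insert 1 (step 8): P = [1, 3] / [2, 5] / [4, 7] / [6] / [8];  Q = [1, 2] / [3, 5] / [4, 6] / [7] / [8]
Final shape: (2, 2, 2, 1, 1).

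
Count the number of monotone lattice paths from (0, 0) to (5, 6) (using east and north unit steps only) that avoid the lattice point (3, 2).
Number of paths = 312

Total paths from (0, 0) to (5, 6): C(11, 5) = 462. Paths through (3, 2): (paths (0, 0) → (3, 2)) × (paths (3, 2) → (5, 6)) = C(5, 3) · C(6, 2) = 10 · 15 = 150. Avoidance count = 462 − 150 = 312.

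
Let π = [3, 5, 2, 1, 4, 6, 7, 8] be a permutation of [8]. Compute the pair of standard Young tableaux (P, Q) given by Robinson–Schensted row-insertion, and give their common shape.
P = [1, 4, 6, 7, 8] / [2, 5] / [3];  Q = [1, 2, 6, 7, 8] / [3, 5] / [4];  common shape = (5, 2, 1)

Row-insert the values π_1, π_2, … into P one at a time, bumping the leftmost entry strictly greater than the inserted value down to the next row. The recording tableau Q records, in position (i, j), the step at which that cell was added to P.
  Insert 3 (step 1): P = [3];  Q = [1]
  Insert 5 (step 2): P = [3, 5];  Q = [1, 2]
  Insert 2 (step 3): P = [2, 5] / [3];  Q = [1, 2] / [3]
  Insert 1 (step 4): P = [1, 5] / [2] / [3];  Q = [1, 2] / [3] / [4]
  Insert 4 (step 5): P = [1, 4] / [2, 5] / [3];  Q = [1, 2] / [3, 5] / [4]
  Insert 6 (step 6): P = [1, 4, 6] / [2, 5] / [3];  Q = [1, 2, 6] / [3, 5] / [4]
  Insert 7 (step 7): P = [1, 4, 6, 7] / [2, 5] / [3];  Q = [1, 2, 6, 7] / [3, 5] / [4]
  Insert 8 (step 8): P = [1, 4, 6, 7, 8] / [2, 5] / [3];  Q = [1, 2, 6, 7, 8] / [3, 5] / [4]
Final shape: (5, 2, 1).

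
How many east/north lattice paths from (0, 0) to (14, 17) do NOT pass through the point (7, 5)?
Number of paths = 225275229

Total paths from (0, 0) to (14, 17): C(31, 14) = 265182525. Paths through (7, 5): (paths (0, 0) → (7, 5)) × (paths (7, 5) → (14, 17)) = C(12, 7) · C(19, 7) = 792 · 50388 = 39907296. Avoidance count = 265182525 − 39907296 = 225275229.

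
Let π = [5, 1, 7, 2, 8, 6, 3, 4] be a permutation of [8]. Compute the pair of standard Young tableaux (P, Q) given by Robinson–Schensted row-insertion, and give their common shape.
P = [1, 2, 3, 4] / [5, 6, 8] / [7];  Q = [1, 3, 5, 8] / [2, 4, 6] / [7];  common shape = (4, 3, 1)

Row-insert the values π_1, π_2, … into P one at a time, bumping the leftmost entry strictly greater than the inserted value down to the next row. The recording tableau Q records, in position (i, j), the step at which that cell was added to P.
  Insert 5 (step 1): P = [5];  Q = [1]
  Insert 1 (step 2): P = [1] / [5];  Q = [1] / [2]
  Insert 7 (step 3): P = [1, 7] / [5];  Q = [1, 3] / [2]
  Insert 2 (step 4): P = [1, 2] / [5, 7];  Q = [1, 3] / [2, 4]
  Insert 8 (step 5): P = [1, 2, 8] / [5, 7];  Q = [1, 3, 5] / [2, 4]
  Insert 6 (step 6): P = [1, 2, 6] / [5, 7, 8];  Q = [1, 3, 5] / [2, 4, 6]
  Insert 3 (step 7): P = [1, 2, 3] / [5, 6, 8] / [7];  Q = [1, 3, 5] / [2, 4, 6] / [7]
  Insert 4 (step 8): P = [1, 2, 3, 4] / [5, 6, 8] / [7];  Q = [1, 3, 5, 8] / [2, 4, 6] / [7]
Final shape: (4, 3, 1).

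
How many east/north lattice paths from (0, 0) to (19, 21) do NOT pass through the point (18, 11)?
Number of paths = 130901838210

Total paths from (0, 0) to (19, 21): C(40, 19) = 131282408400. Paths through (18, 11): (paths (0, 0) → (18, 11)) × (paths (18, 11) → (19, 21)) = C(29, 18) · C(11, 1) = 34597290 · 11 = 380570190. Avoidance count = 131282408400 − 380570190 = 130901838210.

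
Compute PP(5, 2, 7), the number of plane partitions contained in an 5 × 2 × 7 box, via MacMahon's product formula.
PP(5, 2, 7) = 169884

Evaluate the triple product over i = 1..5, j = 1..2, k = 1..7. The factors are (2/1) · (3/2) · (4/3) · (5/4) · (6/5) · (7/6) · (8/7) · (3/2) · … (70 factors total). The numerators and denominators telescope so the product is an integer; carrying out the multiplication exactly gives PP(5, 2, 7) = 169884.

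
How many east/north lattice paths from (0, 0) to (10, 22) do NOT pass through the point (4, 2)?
Number of paths = 61058790

Total paths from (0, 0) to (10, 22): C(32, 10) = 64512240. Paths through (4, 2): (paths (0, 0) → (4, 2)) × (paths (4, 2) → (10, 22)) = C(6, 4) · C(26, 6) = 15 · 230230 = 3453450. Avoidance count = 64512240 − 3453450 = 61058790.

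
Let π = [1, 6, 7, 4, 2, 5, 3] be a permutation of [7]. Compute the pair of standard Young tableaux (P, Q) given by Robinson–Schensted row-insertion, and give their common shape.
P = [1, 2, 3] / [4, 5] / [6, 7];  Q = [1, 2, 3] / [4, 6] / [5, 7];  common shape = (3, 2, 2)

Row-insert the values π_1, π_2, … into P one at a time, bumping the leftmost entry strictly greater than the inserted value down to the next row. The recording tableau Q records, in position (i, j), the step at which that cell was added to P.
  Insert 1 (step 1): P = [1];  Q = [1]
  Insert 6 (step 2): P = [1, 6];  Q = [1, 2]
  Insert 7 (step 3): P = [1, 6, 7];  Q = [1, 2, 3]
  Insert 4 (step 4): P = [1, 4, 7] / [6];  Q = [1, 2, 3] / [4]
  Insert 2 (step 5): P = [1, 2, 7] / [4] / [6];  Q = [1, 2, 3] / [4] / [5]
  Insert 5 (step 6): P = [1, 2, 5] / [4, 7] / [6];  Q = [1, 2, 3] / [4, 6] / [5]
  Insert 3 (step 7): P = [1, 2, 3] / [4, 5] / [6, 7];  Q = [1, 2, 3] / [4, 6] / [5, 7]
Final shape: (3, 2, 2).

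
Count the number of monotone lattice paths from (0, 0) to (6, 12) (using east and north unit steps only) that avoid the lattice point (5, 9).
Number of paths = 10556

Total paths from (0, 0) to (6, 12): C(18, 6) = 18564. Paths through (5, 9): (paths (0, 0) → (5, 9)) × (paths (5, 9) → (6, 12)) = C(14, 5) · C(4, 1) = 2002 · 4 = 8008. Avoidance count = 18564 − 8008 = 10556.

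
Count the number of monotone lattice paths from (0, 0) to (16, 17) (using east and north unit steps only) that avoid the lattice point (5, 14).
Number of paths = 1162570518

Total paths from (0, 0) to (16, 17): C(33, 16) = 1166803110. Paths through (5, 14): (paths (0, 0) → (5, 14)) × (paths (5, 14) → (16, 17)) = C(19, 5) · C(14, 11) = 11628 · 364 = 4232592. Avoidance count = 1166803110 − 4232592 = 1162570518.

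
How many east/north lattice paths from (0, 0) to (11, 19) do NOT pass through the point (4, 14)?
Number of paths = 52203780

Total paths from (0, 0) to (11, 19): C(30, 11) = 54627300. Paths through (4, 14): (paths (0, 0) → (4, 14)) × (paths (4, 14) → (11, 19)) = C(18, 4) · C(12, 7) = 3060 · 792 = 2423520. Avoidance count = 54627300 − 2423520 = 52203780.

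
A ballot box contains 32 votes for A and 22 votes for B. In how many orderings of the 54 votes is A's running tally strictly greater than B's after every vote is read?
Strict-lead orderings = 144539291740025

Total orderings of the 54 votes with 32 for A: C(54, 32) = 780512175396135. By the Bertrand ballot formula (Cycle Lemma / reflection principle), the number of orderings in which A is strictly ahead of B throughout is (p − q)/(p + q) · C(p + q, p) = (32 − 22)/(32 + 22) · 780512175396135 = 144539291740025.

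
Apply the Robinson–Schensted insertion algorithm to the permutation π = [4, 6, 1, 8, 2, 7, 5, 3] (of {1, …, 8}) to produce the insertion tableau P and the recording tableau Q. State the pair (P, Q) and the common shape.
P = [1, 2, 3] / [4, 5, 7] / [6] / [8];  Q = [1, 2, 4] / [3, 5, 6] / [7] / [8];  common shape = (3, 3, 1, 1)

Row-insert the values π_1, π_2, … into P one at a time, bumping the leftmost entry strictly greater than the inserted value down to the next row. The recording tableau Q records, in position (i, j), the step at which that cell was added to P.
  Insert 4 (step 1): P = [4];  Q = [1]
  Insert 6 (step 2): P = [4, 6];  Q = [1, 2]
  Insert 1 (step 3): P = [1, 6] / [4];  Q = [1, 2] / [3]
  Insert 8 (step 4): P = [1, 6, 8] / [4];  Q = [1, 2, 4] / [3]
  Insert 2 (step 5): P = [1, 2, 8] / [4, 6];  Q = [1, 2, 4] / [3, 5]
  Insert 7 (step 6): P = [1, 2, 7] / [4, 6, 8];  Q = [1, 2, 4] / [3, 5, 6]
  Insert 5 (step 7): P = [1, 2, 5] / [4, 6, 7] / [8];  Q = [1, 2, 4] / [3, 5, 6] / [7]
  Insert 3 (step 8): P = [1, 2, 3] / [4, 5, 7] / [6] / [8];  Q = [1, 2, 4] / [3, 5, 6] / [7] / [8]
Final shape: (3, 3, 1, 1).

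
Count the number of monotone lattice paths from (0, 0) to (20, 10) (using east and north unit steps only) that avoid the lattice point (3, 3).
Number of paths = 23122935

Total paths from (0, 0) to (20, 10): C(30, 20) = 30045015. Paths through (3, 3): (paths (0, 0) → (3, 3)) × (paths (3, 3) → (20, 10)) = C(6, 3) · C(24, 17) = 20 · 346104 = 6922080. Avoidance count = 30045015 − 6922080 = 23122935.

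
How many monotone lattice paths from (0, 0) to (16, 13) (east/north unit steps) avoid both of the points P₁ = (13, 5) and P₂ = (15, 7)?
Number of paths = 65616243

Inclusion–exclusion. Total paths: C(29, 16) = 67863915. Through P₁: C(18, 13)·C(11, 3) = 1413720. Through P₂: C(22, 15)·C(7, 1) = 1193808. Since P₁ is strictly southwest of P₂, a monotone path through both must visit P₁ then P₂; paths through both = C(18, 13)·C(4, 2)·C(7, 1) = 359856. Avoid both = 67863915 − 1413720 − 1193808 + 359856 = 65616243.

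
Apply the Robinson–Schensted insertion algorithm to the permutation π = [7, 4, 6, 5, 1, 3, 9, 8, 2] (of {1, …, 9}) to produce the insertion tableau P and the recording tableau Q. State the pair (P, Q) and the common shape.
P = [1, 2, 8] / [3, 5, 9] / [4] / [6] / [7];  Q = [1, 3, 7] / [2, 6, 8] / [4] / [5] / [9];  common shape = (3, 3, 1, 1, 1)

Row-insert the values π_1, π_2, … into P one at a time, bumping the leftmost entry strictly greater than the inserted value down to the next row. The recording tableau Q records, in position (i, j), the step at which that cell was added to P.
  Insert 7 (step 1): P = [7];  Q = [1]
  Insert 4 (step 2): P = [4] / [7];  Q = [1] / [2]
  Insert 6 (step 3): P = [4, 6] / [7];  Q = [1, 3] / [2]
  Insert 5 (step 4): P = [4, 5] / [6] / [7];  Q = [1, 3] / [2] / [4]
  Insert 1 (step 5): P = [1, 5] / [4] / [6] / [7];  Q = [1, 3] / [2] / [4] / [5]
  Insert 3 (step 6): P = [1, 3] / [4, 5] / [6] / [7];  Q = [1, 3] / [2, 6] / [4] / [5]
  Insert 9 (step 7): P = [1, 3, 9] / [4, 5] / [6] / [7];  Q = [1, 3, 7] / [2, 6] / [4] / [5]
  Insert 8 (step 8): P = [1, 3, 8] / [4, 5, 9] / [6] / [7];  Q = [1, 3, 7] / [2, 6, 8] / [4] / [5]
  Insert 2 (step 9): P = [1, 2, 8] / [3, 5, 9] / [4] / [6] / [7];  Q = [1, 3, 7] / [2, 6, 8] / [4] / [5] / [9]
Final shape: (3, 3, 1, 1, 1).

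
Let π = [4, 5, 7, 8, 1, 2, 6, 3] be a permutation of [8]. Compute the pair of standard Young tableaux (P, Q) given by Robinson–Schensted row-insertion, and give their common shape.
P = [1, 2, 3, 8] / [4, 5, 6] / [7];  Q = [1, 2, 3, 4] / [5, 6, 7] / [8];  common shape = (4, 3, 1)

Row-insert the values π_1, π_2, … into P one at a time, bumping the leftmost entry strictly greater than the inserted value down to the next row. The recording tableau Q records, in position (i, j), the step at which that cell was added to P.
  Insert 4 (step 1): P = [4];  Q = [1]
  Insert 5 (step 2): P = [4, 5];  Q = [1, 2]
  Insert 7 (step 3): P = [4, 5, 7];  Q = [1, 2, 3]
  Insert 8 (step 4): P = [4, 5, 7, 8];  Q = [1, 2, 3, 4]
  Insert 1 (step 5): P = [1, 5, 7, 8] / [4];  Q = [1, 2, 3, 4] / [5]
  Insert 2 (step 6): P = [1, 2, 7, 8] / [4, 5];  Q = [1, 2, 3, 4] / [5, 6]
  Insert 6 (step 7): P = [1, 2, 6, 8] / [4, 5, 7];  Q = [1, 2, 3, 4] / [5, 6, 7]
  Insert 3 (step 8): P = [1, 2, 3, 8] / [4, 5, 6] / [7];  Q = [1, 2, 3, 4] / [5, 6, 7] / [8]
Final shape: (4, 3, 1).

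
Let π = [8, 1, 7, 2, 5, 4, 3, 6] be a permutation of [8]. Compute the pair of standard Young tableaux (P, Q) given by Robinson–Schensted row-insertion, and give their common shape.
P = [1, 2, 3, 6] / [4] / [5] / [7] / [8];  Q = [1, 3, 5, 8] / [2] / [4] / [6] / [7];  common shape = (4, 1, 1, 1, 1)

Row-insert the values π_1, π_2, … into P one at a time, bumping the leftmost entry strictly greater than the inserted value down to the next row. The recording tableau Q records, in position (i, j), the step at which that cell was added to P.
  Insert 8 (step 1): P = [8];  Q = [1]
  Insert 1 (step 2): P = [1] / [8];  Q = [1] / [2]
  Insert 7 (step 3): P = [1, 7] / [8];  Q = [1, 3] / [2]
  Insert 2 (step 4): P = [1, 2] / [7] / [8];  Q = [1, 3] / [2] / [4]
  Insert 5 (step 5): P = [1, 2, 5] / [7] / [8];  Q = [1, 3, 5] / [2] / [4]
  Insert 4 (step 6): P = [1, 2, 4] / [5] / [7] / [8];  Q = [1, 3, 5] / [2] / [4] / [6]
  Insert 3 (step 7): P = [1, 2, 3] / [4] / [5] / [7] / [8];  Q = [1, 3, 5] / [2] / [4] / [6] / [7]
  Insert 6 (step 8): P = [1, 2, 3, 6] / [4] / [5] / [7] / [8];  Q = [1, 3, 5, 8] / [2] / [4] / [6] / [7]
Final shape: (4, 1, 1, 1, 1).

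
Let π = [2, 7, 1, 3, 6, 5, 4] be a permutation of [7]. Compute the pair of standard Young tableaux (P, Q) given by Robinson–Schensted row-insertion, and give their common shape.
P = [1, 3, 4] / [2, 5] / [6] / [7];  Q = [1, 2, 5] / [3, 4] / [6] / [7];  common shape = (3, 2, 1, 1)

Row-insert the values π_1, π_2, … into P one at a time, bumping the leftmost entry strictly greater than the inserted value down to the next row. The recording tableau Q records, in position (i, j), the step at which that cell was added to P.
  Insert 2 (step 1): P = [2];  Q = [1]
  Insert 7 (step 2): P = [2, 7];  Q = [1, 2]
  Insert 1 (step 3): P = [1, 7] / [2];  Q = [1, 2] / [3]
  Insert 3 (step 4): P = [1, 3] / [2, 7];  Q = [1, 2] / [3, 4]
  Insert 6 (step 5): P = [1, 3, 6] / [2, 7];  Q = [1, 2, 5] / [3, 4]
  Insert 5 (step 6): P = [1, 3, 5] / [2, 6] / [7];  Q = [1, 2, 5] / [3, 4] / [6]
  Insert 4 (step 7): P = [1, 3, 4] / [2, 5] / [6] / [7];  Q = [1, 2, 5] / [3, 4] / [6] / [7]
Final shape: (3, 2, 1, 1).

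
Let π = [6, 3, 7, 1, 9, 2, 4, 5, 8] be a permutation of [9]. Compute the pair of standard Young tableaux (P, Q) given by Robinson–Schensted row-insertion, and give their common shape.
P = [1, 2, 4, 5, 8] / [3, 7, 9] / [6];  Q = [1, 3, 5, 8, 9] / [2, 6, 7] / [4];  common shape = (5, 3, 1)

Row-insert the values π_1, π_2, … into P one at a time, bumping the leftmost entry strictly greater than the inserted value down to the next row. The recording tableau Q records, in position (i, j), the step at which that cell was added to P.
  Insert 6 (step 1): P = [6];  Q = [1]
  Insert 3 (step 2): P = [3] / [6];  Q = [1] / [2]
  Insert 7 (step 3): P = [3, 7] / [6];  Q = [1, 3] / [2]
  Insert 1 (step 4): P = [1, 7] / [3] / [6];  Q = [1, 3] / [2] / [4]
  Insert 9 (step 5): P = [1, 7, 9] / [3] / [6];  Q = [1, 3, 5] / [2] / [4]
  Insert 2 (step 6): P = [1, 2, 9] / [3, 7] / [6];  Q = [1, 3, 5] / [2, 6] / [4]
  Insert 4 (step 7): P = [1, 2, 4] / [3, 7, 9] / [6];  Q = [1, 3, 5] / [2, 6, 7] / [4]
  Insert 5 (step 8): P = [1, 2, 4, 5] / [3, 7, 9] / [6];  Q = [1, 3, 5, 8] / [2, 6, 7] / [4]
  Insert 8 (step 9): P = [1, 2, 4, 5, 8] / [3, 7, 9] / [6];  Q = [1, 3, 5, 8, 9] / [2, 6, 7] / [4]
Final shape: (5, 3, 1).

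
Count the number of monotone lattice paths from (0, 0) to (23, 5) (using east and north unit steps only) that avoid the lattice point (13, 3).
Number of paths = 61320

Total paths from (0, 0) to (23, 5): C(28, 23) = 98280. Paths through (13, 3): (paths (0, 0) → (13, 3)) × (paths (13, 3) → (23, 5)) = C(16, 13) · C(12, 10) = 560 · 66 = 36960. Avoidance count = 98280 − 36960 = 61320.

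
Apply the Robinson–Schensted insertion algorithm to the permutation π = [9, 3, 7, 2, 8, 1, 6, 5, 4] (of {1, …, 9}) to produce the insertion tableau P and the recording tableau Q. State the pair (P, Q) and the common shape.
P = [1, 4, 8] / [2, 5] / [3, 6] / [7] / [9];  Q = [1, 3, 5] / [2, 7] / [4, 8] / [6] / [9];  common shape = (3, 2, 2, 1, 1)

Row-insert the values π_1, π_2, … into P one at a time, bumping the leftmost entry strictly greater than the inserted value down to the next row. The recording tableau Q records, in position (i, j), the step at which that cell was added to P.
  Insert 9 (step 1): P = [9];  Q = [1]
  Insert 3 (step 2): P = [3] / [9];  Q = [1] / [2]
  Insert 7 (step 3): P = [3, 7] / [9];  Q = [1, 3] / [2]
  Insert 2 (step 4): P = [2, 7] / [3] / [9];  Q = [1, 3] / [2] / [4]
  Insert 8 (step 5): P = [2, 7, 8] / [3] / [9];  Q = [1, 3, 5] / [2] / [4]
  Insert 1 (step 6): P = [1, 7, 8] / [2] / [3] / [9];  Q = [1, 3, 5] / [2] / [4] / [6]
  Insert 6 (step 7): P = [1, 6, 8] / [2, 7] / [3] / [9];  Q = [1, 3, 5] / [2, 7] / [4] / [6]
  Insert 5 (step 8): P = [1, 5, 8] / [2, 6] / [3, 7] / [9];  Q = [1, 3, 5] / [2, 7] / [4, 8] / [6]
  Insert 4 (step 9): P = [1, 4, 8] / [2, 5] / [3, 6] / [7] / [9];  Q = [1, 3, 5] / [2, 7] / [4, 8] / [6] / [9]
Final shape: (3, 2, 2, 1, 1).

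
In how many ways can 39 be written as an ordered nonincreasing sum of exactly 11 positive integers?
p(39, 11 parts) = 2812

Partitions of n into exactly k parts are in bijection with partitions of n − k into at most k parts (subtract 1 from each part). So p(39, exactly 11) = p(28, parts ≤ 11). Computing via the recurrence p(m, j) = p(m, j−1) + p(m−j, j) gives 2812.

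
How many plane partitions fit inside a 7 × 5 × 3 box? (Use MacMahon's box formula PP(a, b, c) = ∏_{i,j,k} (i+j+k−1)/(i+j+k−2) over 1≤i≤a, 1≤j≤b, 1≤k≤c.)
PP(7, 5, 3) = 16195608

Evaluate the triple product over i = 1..7, j = 1..5, k = 1..3. The factors are (2/1) · (3/2) · (4/3) · (3/2) · (4/3) · (5/4) · (4/3) · (5/4) · … (105 factors total). The numerators and denominators telescope so the product is an integer; carrying out the multiplication exactly gives PP(7, 5, 3) = 16195608.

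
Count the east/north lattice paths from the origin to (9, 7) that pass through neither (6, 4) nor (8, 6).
Number of paths = 3754

Inclusion–exclusion. Total paths: C(16, 9) = 11440. Through P₁: C(10, 6)·C(6, 3) = 4200. Through P₂: C(14, 8)·C(2, 1) = 6006. Since P₁ is strictly southwest of P₂, a monotone path through both must visit P₁ then P₂; paths through both = C(10, 6)·C(4, 2)·C(2, 1) = 2520. Avoid both = 11440 − 4200 − 6006 + 2520 = 3754.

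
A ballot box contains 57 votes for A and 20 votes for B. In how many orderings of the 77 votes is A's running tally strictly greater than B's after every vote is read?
Strict-lead orderings = 707552760578112140

Total orderings of the 77 votes with 57 for A: C(77, 57) = 1472474663905800940. By the Bertrand ballot formula (Cycle Lemma / reflection principle), the number of orderings in which A is strictly ahead of B throughout is (p − q)/(p + q) · C(p + q, p) = (57 − 20)/(57 + 20) · 1472474663905800940 = 707552760578112140.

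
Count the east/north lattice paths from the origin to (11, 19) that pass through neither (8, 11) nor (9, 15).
Number of paths = 28212360

Inclusion–exclusion. Total paths: C(30, 11) = 54627300. Through P₁: C(19, 8)·C(11, 3) = 12471030. Through P₂: C(24, 9)·C(6, 2) = 19612560. Since P₁ is strictly southwest of P₂, a monotone path through both must visit P₁ then P₂; paths through both = C(19, 8)·C(5, 1)·C(6, 2) = 5668650. Avoid both = 54627300 − 12471030 − 19612560 + 5668650 = 28212360.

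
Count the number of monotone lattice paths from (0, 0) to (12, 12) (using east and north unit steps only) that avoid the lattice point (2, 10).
Number of paths = 2699800

Total paths from (0, 0) to (12, 12): C(24, 12) = 2704156. Paths through (2, 10): (paths (0, 0) → (2, 10)) × (paths (2, 10) → (12, 12)) = C(12, 2) · C(12, 10) = 66 · 66 = 4356. Avoidance count = 2704156 − 4356 = 2699800.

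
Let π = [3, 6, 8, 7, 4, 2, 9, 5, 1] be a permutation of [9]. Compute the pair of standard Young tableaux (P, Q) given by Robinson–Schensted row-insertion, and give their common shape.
P = [1, 4, 5, 9] / [2, 7] / [3] / [6] / [8];  Q = [1, 2, 3, 7] / [4, 8] / [5] / [6] / [9];  common shape = (4, 2, 1, 1, 1)

Row-insert the values π_1, π_2, … into P one at a time, bumping the leftmost entry strictly greater than the inserted value down to the next row. The recording tableau Q records, in position (i, j), the step at which that cell was added to P.
  Insert 3 (step 1): P = [3];  Q = [1]
  Insert 6 (step 2): P = [3, 6];  Q = [1, 2]
  Insert 8 (step 3): P = [3, 6, 8];  Q = [1, 2, 3]
  Insert 7 (step 4): P = [3, 6, 7] / [8];  Q = [1, 2, 3] / [4]
  Insert 4 (step 5): P = [3, 4, 7] / [6] / [8];  Q = [1, 2, 3] / [4] / [5]
  Insert 2 (step 6): P = [2, 4, 7] / [3] / [6] / [8];  Q = [1, 2, 3] / [4] / [5] / [6]
  Insert 9 (step 7): P = [2, 4, 7, 9] / [3] / [6] / [8];  Q = [1, 2, 3, 7] / [4] / [5] / [6]
  Insert 5 (step 8): P = [2, 4, 5, 9] / [3, 7] / [6] / [8];  Q = [1, 2, 3, 7] / [4, 8] / [5] / [6]
  Insert 1 (step 9): P = [1, 4, 5, 9] / [2, 7] / [3] / [6] / [8];  Q = [1, 2, 3, 7] / [4, 8] / [5] / [6] / [9]
Final shape: (4, 2, 1, 1, 1).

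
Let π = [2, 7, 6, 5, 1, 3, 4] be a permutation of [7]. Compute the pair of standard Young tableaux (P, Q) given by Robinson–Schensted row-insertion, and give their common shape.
P = [1, 3, 4] / [2, 5] / [6] / [7];  Q = [1, 2, 7] / [3, 6] / [4] / [5];  common shape = (3, 2, 1, 1)

Row-insert the values π_1, π_2, … into P one at a time, bumping the leftmost entry strictly greater than the inserted value down to the next row. The recording tableau Q records, in position (i, j), the step at which that cell was added to P.
  Insert 2 (step 1): P = [2];  Q = [1]
  Insert 7 (step 2): P = [2, 7];  Q = [1, 2]
  Insert 6 (step 3): P = [2, 6] / [7];  Q = [1, 2] / [3]
  Insert 5 (step 4): P = [2, 5] / [6] / [7];  Q = [1, 2] / [3] / [4]
  Insert 1 (step 5): P = [1, 5] / [2] / [6] / [7];  Q = [1, 2] / [3] / [4] / [5]
  Insert 3 (step 6): P = [1, 3] / [2, 5] / [6] / [7];  Q = [1, 2] / [3, 6] / [4] / [5]
  Insert 4 (step 7): P = [1, 3, 4] / [2, 5] / [6] / [7];  Q = [1, 2, 7] / [3, 6] / [4] / [5]
Final shape: (3, 2, 1, 1).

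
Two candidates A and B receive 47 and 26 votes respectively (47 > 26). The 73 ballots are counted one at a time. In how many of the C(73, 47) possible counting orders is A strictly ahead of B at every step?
Strict-lead orderings = 12329021162131908192

Total orderings of the 73 votes with 47 for A: C(73, 47) = 42858025944553776096. By the Bertrand ballot formula (Cycle Lemma / reflection principle), the number of orderings in which A is strictly ahead of B throughout is (p − q)/(p + q) · C(p + q, p) = (47 − 26)/(47 + 26) · 42858025944553776096 = 12329021162131908192.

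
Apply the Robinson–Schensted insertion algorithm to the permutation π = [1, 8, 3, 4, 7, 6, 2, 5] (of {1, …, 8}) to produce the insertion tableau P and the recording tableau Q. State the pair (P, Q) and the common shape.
P = [1, 2, 4, 5] / [3, 6] / [7] / [8];  Q = [1, 2, 4, 5] / [3, 8] / [6] / [7];  common shape = (4, 2, 1, 1)

Row-insert the values π_1, π_2, … into P one at a time, bumping the leftmost entry strictly greater than the inserted value down to the next row. The recording tableau Q records, in position (i, j), the step at which that cell was added to P.
  Insert 1 (step 1): P = [1];  Q = [1]
  Insert 8 (step 2): P = [1, 8];  Q = [1, 2]
  Insert 3 (step 3): P = [1, 3] / [8];  Q = [1, 2] / [3]
  Insert 4 (step 4): P = [1, 3, 4] / [8];  Q = [1, 2, 4] / [3]
  Insert 7 (step 5): P = [1, 3, 4, 7] / [8];  Q = [1, 2, 4, 5] / [3]
  Insert 6 (step 6): P = [1, 3, 4, 6] / [7] / [8];  Q = [1, 2, 4, 5] / [3] / [6]
  Insert 2 (step 7): P = [1, 2, 4, 6] / [3] / [7] / [8];  Q = [1, 2, 4, 5] / [3] / [6] / [7]
  Insert 5 (step 8): P = [1, 2, 4, 5] / [3, 6] / [7] / [8];  Q = [1, 2, 4, 5] / [3, 8] / [6] / [7]
Final shape: (4, 2, 1, 1).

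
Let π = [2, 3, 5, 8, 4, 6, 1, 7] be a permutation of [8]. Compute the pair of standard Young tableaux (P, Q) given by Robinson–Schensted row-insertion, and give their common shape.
P = [1, 3, 4, 6, 7] / [2, 8] / [5];  Q = [1, 2, 3, 4, 8] / [5, 6] / [7];  common shape = (5, 2, 1)

Row-insert the values π_1, π_2, … into P one at a time, bumping the leftmost entry strictly greater than the inserted value down to the next row. The recording tableau Q records, in position (i, j), the step at which that cell was added to P.
  Insert 2 (step 1): P = [2];  Q = [1]
  Insert 3 (step 2): P = [2, 3];  Q = [1, 2]
  Insert 5 (step 3): P = [2, 3, 5];  Q = [1, 2, 3]
  Insert 8 (step 4): P = [2, 3, 5, 8];  Q = [1, 2, 3, 4]
  Insert 4 (step 5): P = [2, 3, 4, 8] / [5];  Q = [1, 2, 3, 4] / [5]
  Insert 6 (step 6): P = [2, 3, 4, 6] / [5, 8];  Q = [1, 2, 3, 4] / [5, 6]
  Insert 1 (step 7): P = [1, 3, 4, 6] / [2, 8] / [5];  Q = [1, 2, 3, 4] / [5, 6] / [7]
  Insert 7 (step 8): P = [1, 3, 4, 6, 7] / [2, 8] / [5];  Q = [1, 2, 3, 4, 8] / [5, 6] / [7]
Final shape: (5, 2, 1).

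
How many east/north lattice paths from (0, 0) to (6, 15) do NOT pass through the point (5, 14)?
Number of paths = 31008

Total paths from (0, 0) to (6, 15): C(21, 6) = 54264. Paths through (5, 14): (paths (0, 0) → (5, 14)) × (paths (5, 14) → (6, 15)) = C(19, 5) · C(2, 1) = 11628 · 2 = 23256. Avoidance count = 54264 − 23256 = 31008.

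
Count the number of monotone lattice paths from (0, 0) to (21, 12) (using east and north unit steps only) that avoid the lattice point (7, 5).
Number of paths = 262723560

Total paths from (0, 0) to (21, 12): C(33, 21) = 354817320. Paths through (7, 5): (paths (0, 0) → (7, 5)) × (paths (7, 5) → (21, 12)) = C(12, 7) · C(21, 14) = 792 · 116280 = 92093760. Avoidance count = 354817320 − 92093760 = 262723560.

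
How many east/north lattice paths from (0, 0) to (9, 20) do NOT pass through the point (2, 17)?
Number of paths = 9994485

Total paths from (0, 0) to (9, 20): C(29, 9) = 10015005. Paths through (2, 17): (paths (0, 0) → (2, 17)) × (paths (2, 17) → (9, 20)) = C(19, 2) · C(10, 7) = 171 · 120 = 20520. Avoidance count = 10015005 − 20520 = 9994485.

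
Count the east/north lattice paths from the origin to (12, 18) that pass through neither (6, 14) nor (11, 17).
Number of paths = 39746385

Inclusion–exclusion. Total paths: C(30, 12) = 86493225. Through P₁: C(20, 6)·C(10, 6) = 8139600. Through P₂: C(28, 11)·C(2, 1) = 42948360. Since P₁ is strictly southwest of P₂, a monotone path through both must visit P₁ then P₂; paths through both = C(20, 6)·C(8, 5)·C(2, 1) = 4341120. Avoid both = 86493225 − 8139600 − 42948360 + 4341120 = 39746385.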